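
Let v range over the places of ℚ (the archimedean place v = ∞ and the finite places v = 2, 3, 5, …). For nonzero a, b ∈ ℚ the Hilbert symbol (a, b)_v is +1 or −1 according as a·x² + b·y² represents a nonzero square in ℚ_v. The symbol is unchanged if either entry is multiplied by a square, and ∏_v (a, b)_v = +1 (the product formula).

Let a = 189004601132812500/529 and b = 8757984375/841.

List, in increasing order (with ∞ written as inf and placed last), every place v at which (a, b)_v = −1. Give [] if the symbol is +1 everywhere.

[3, 31]

(a, b) ≡ (98745261, 1271) mod (ℚ^×)²; places V = {2, 3, 5, 7, 19, 23, 29, 31, 41, 47, ∞}.
(a,b)_5: α=10, u≡4; β=6, v≡1 (mod 5); (4|5)=+1, (1|5)=+1; sign (−1)^0·+1^6·+1^10 = +1.
(a,b)_7: α=2, u≡5; β=2, v≡1 (mod 7); (5|7)=-1, (1|7)=+1; sign (−1)^0·-1^2·+1^2 = +1.
(a,b)_41: α=1, u≡33; β=1, v≡21 (mod 41); (33|41)=+1, (21|41)=+1; sign (−1)^0·+1^1·+1^1 = +1.
(a,b)_∞: sgn(98745261)=+, sgn(1271)=+, so +1.
(a,b)_31: α=1, u≡10; β=1, v≡2 (mod 31); (10|31)=+1, (2|31)=+1; sign (−1)^1·+1^1·+1^1 = -1.
(a,b)_23: α=-2, u≡11; β=0, v≡13 (mod 23); (11|23)=-1, (13|23)=+1; sign (−1)^0·-1^0·+1^-2 = +1.
(a,b)_47: α=1, u≡34; β=0, v≡18 (mod 47); (34|47)=+1, (18|47)=+1; sign (−1)^0·+1^0·+1^1 = +1.
(a,b)_3: α=1, u≡2; β=2, v≡2 (mod 3); (2|3)=-1, (2|3)=-1; sign (−1)^0·-1^2·-1^1 = -1.
(a,b)_29: α=1, u≡27; β=-2, v≡6 (mod 29); (27|29)=-1, (6|29)=+1; sign (−1)^0·-1^-2·+1^1 = +1.
(a,b)_19: α=1, u≡4; β=0, v≡4 (mod 19); (4|19)=+1, (4|19)=+1; sign (−1)^0·+1^0·+1^1 = +1.
(a,b)_2: α=2, β=0; u≡5, v≡7 (mod 8); ε(u)ε(v)=0·1, αω(v)=2·0, βω(u)=0·1; sum ≡ 0  ⇒  +1.
|Ram(98745261, 1271)| = 2, even; anisotropic at {3, 31}.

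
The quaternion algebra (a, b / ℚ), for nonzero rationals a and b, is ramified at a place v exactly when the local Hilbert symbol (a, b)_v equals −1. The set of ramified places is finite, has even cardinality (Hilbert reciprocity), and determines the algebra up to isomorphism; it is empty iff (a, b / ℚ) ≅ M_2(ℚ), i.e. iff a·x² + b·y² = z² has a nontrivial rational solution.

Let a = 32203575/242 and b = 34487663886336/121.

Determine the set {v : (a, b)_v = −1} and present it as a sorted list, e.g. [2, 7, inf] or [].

(a, b) ≡ (3534, 5830914) mod (ℚ^×)²; places V = {2, 3, 5, 11, 19, 23, 29, 31, 47, ∞}.
(a,b)_11: α=-2, u≡4; β=-2, v≡1 (mod 11); (4|11)=+1, (1|11)=+1; sign (−1)^0·+1^-2·+1^-2 = +1.
(a,b)_23: α=0, u≡20; β=1, v≡3 (mod 23); (20|23)=-1, (3|23)=+1; sign (−1)^0·-1^1·+1^0 = -1.
(a,b)_3: α=7, u≡2; β=1, v≡1 (mod 3); (2|3)=-1, (1|3)=+1; sign (−1)^1·-1^1·+1^7 = +1.
(a,b)_∞: sgn(3534)=+, sgn(5830914)=+, so +1.
(a,b)_29: α=0, u≡9; β=1, v≡23 (mod 29); (9|29)=+1, (23|29)=+1; sign (−1)^0·+1^1·+1^0 = +1.
(a,b)_47: α=0, u≡3; β=1, v≡45 (mod 47); (3|47)=+1, (45|47)=-1; sign (−1)^0·+1^1·-1^0 = +1.
(a,b)_19: α=1, u≡13; β=2, v≡17 (mod 19); (13|19)=-1, (17|19)=+1; sign (−1)^0·-1^2·+1^1 = +1.
(a,b)_2: α=-1, β=15; u≡7, v≡1 (mod 8); ε(u)ε(v)=1·0, αω(v)=-1·0, βω(u)=15·0; sum ≡ 0  ⇒  +1.
(a,b)_31: α=1, u≡13; β=1, v≡26 (mod 31); (13|31)=-1, (26|31)=-1; sign (−1)^1·-1^1·-1^1 = -1.
(a,b)_5: α=2, u≡4; β=0, v≡1 (mod 5); (4|5)=+1, (1|5)=+1; sign (−1)^0·+1^0·+1^2 = +1.
(3534, 5830914 / ℚ) ramifies at {23, 31}: a division algebra.

[23, 31]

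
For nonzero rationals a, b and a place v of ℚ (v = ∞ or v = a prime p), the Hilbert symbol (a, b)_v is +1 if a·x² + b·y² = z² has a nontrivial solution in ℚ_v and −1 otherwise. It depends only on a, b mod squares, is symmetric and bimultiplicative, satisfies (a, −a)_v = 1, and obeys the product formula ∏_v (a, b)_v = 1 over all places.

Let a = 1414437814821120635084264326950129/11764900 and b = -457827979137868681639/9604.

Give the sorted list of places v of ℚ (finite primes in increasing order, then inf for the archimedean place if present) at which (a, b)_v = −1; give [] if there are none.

[17, 37]

(a, b) ≡ (15189721, -31) mod (ℚ^×)²; places V = {2, 3, 5, 7, 11, 17, 19, 23, 31, 37, 41, ∞}.
(a,b)_17: α=3, u≡11; β=2, v≡7 (mod 17); (11|17)=-1, (7|17)=-1; sign (−1)^0·-1^2·-1^3 = -1.
(a,b)_∞: sgn(15189721)=+, sgn(-31)=−, so +1.
(a,b)_5: α=-2, u≡4; β=0, v≡4 (mod 5); (4|5)=+1, (4|5)=+1; sign (−1)^0·+1^0·+1^-2 = +1.
(a,b)_41: α=3, u≡9; β=2, v≡36 (mod 41); (9|41)=+1, (36|41)=+1; sign (−1)^0·+1^2·+1^3 = +1.
(a,b)_19: α=3, u≡10; β=2, v≡11 (mod 19); (10|19)=-1, (11|19)=+1; sign (−1)^0·-1^2·+1^3 = +1.
(a,b)_2: α=-2, β=-2; u≡1, v≡1 (mod 8); ε(u)ε(v)=0·0, αω(v)=-2·0, βω(u)=-2·0; sum ≡ 0  ⇒  +1.
(a,b)_37: α=3, u≡35; β=2, v≡29 (mod 37); (35|37)=-1, (29|37)=-1; sign (−1)^0·-1^2·-1^3 = -1.
(a,b)_23: α=2, u≡5; β=2, v≡22 (mod 23); (5|23)=-1, (22|23)=-1; sign (−1)^0·-1^2·-1^2 = +1.
(a,b)_7: α=-6, u≡2; β=-4, v≡1 (mod 7); (2|7)=+1, (1|7)=+1; sign (−1)^0·+1^-4·+1^-6 = +1.
(a,b)_31: α=5, u≡9; β=3, v≡6 (mod 31); (9|31)=+1, (6|31)=-1; sign (−1)^1·+1^3·-1^5 = +1.
(a,b)_11: α=2, u≡8; β=2, v≡7 (mod 11); (8|11)=-1, (7|11)=-1; sign (−1)^0·-1^2·-1^2 = +1.
(a,b)_3: α=8, u≡1; β=0, v≡2 (mod 3); (1|3)=+1, (2|3)=-1; sign (−1)^0·+1^0·-1^8 = +1.
(15189721, -31 / ℚ) ramifies at {17, 37}: a division algebra.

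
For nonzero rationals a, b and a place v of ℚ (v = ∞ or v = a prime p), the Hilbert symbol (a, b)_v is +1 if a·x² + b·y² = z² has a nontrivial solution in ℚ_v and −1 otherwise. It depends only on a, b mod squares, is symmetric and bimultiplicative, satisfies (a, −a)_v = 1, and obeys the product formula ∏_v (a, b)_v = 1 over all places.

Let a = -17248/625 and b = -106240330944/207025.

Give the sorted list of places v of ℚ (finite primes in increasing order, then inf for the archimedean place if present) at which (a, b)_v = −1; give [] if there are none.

Mod squares: a ≡ -22, b ≡ -2091. Check v ∈ {∞, 2, 3, 5, 7, 11, 13, 17, 41}.
v=∞: -22 < 0 and -2091 < 0  ⇒  (a,b)_∞ = -1.
v=17: a=17^0·(≡11), b=17^1·(≡15) mod 17; (11|17)=-1, (15|17)=+1; (−1)^{0·1·8}·(-1)^1·(+1)^0 = -1.
v=11: a=11^1·(≡3), b=11^2·(≡2) mod 11; (3|11)=+1, (2|11)=-1; (−1)^{1·2·5}·(+1)^2·(-1)^1 = -1.
v=7: a=7^2·(≡6), b=7^-2·(≡2) mod 7; (6|7)=-1, (2|7)=+1; (−1)^{2·-2·3}·(-1)^-2·(+1)^2 = +1.
v=41: a=41^0·(≡30), b=41^1·(≡39) mod 41; (30|41)=-1, (39|41)=+1; (−1)^{0·1·20}·(-1)^1·(+1)^0 = -1.
v=3: a=3^0·(≡2), b=3^9·(≡2) mod 3; (2|3)=-1, (2|3)=-1; (−1)^{0·9·1}·(-1)^9·(-1)^0 = -1.
v=2: v_2(a)=5, v_2(b)=6; units ≡ 5, 5 (mod 8); ε·ε+αω+βω = 0·0+5·1+6·1 ≡ 1  ⇒  (a,b)_2 = -1.
v=5: a=5^-4·(≡2), b=5^-2·(≡1) mod 5; (2|5)=-1, (1|5)=+1; (−1)^{-4·-2·2}·(-1)^-2·(+1)^-4 = +1.
v=13: a=13^0·(≡3), b=13^-2·(≡2) mod 13; (3|13)=+1, (2|13)=-1; (−1)^{0·-2·6}·(+1)^-2·(-1)^0 = +1.
(-22, -2091 / ℚ) ramifies at {2, 3, 11, 17, 41, ∞}: a division algebra.

[2, 3, 11, 17, 41, inf]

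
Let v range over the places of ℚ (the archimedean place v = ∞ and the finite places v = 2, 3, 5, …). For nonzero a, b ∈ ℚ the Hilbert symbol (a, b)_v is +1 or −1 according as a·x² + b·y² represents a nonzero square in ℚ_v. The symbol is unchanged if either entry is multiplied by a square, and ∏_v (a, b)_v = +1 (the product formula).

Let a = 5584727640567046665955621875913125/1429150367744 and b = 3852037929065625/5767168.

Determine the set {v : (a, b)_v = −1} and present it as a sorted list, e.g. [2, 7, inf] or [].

Mod squares: a ≡ 24871, b ≡ 64790. Check v ∈ {∞, 2, 3, 5, 7, 11, 13, 17, 19, 23, 31}.
v=17: a=17^7·(≡16), b=17^2·(≡14) mod 17; (16|17)=+1, (14|17)=-1; (−1)^{7·2·8}·(+1)^2·(-1)^7 = -1.
v=3: a=3^10·(≡1), b=3^4·(≡2) mod 3; (1|3)=+1, (2|3)=-1; (−1)^{10·4·1}·(+1)^4·(-1)^10 = +1.
v=5: a=5^4·(≡4), b=5^5·(≡2) mod 5; (4|5)=+1, (2|5)=-1; (−1)^{4·5·2}·(+1)^5·(-1)^4 = +1.
v=∞: 24871 > 0 and 64790 > 0  ⇒  (a,b)_∞ = +1.
v=2: v_2(a)=-30, v_2(b)=-19; units ≡ 7, 3 (mod 8); ε·ε+αω+βω = 1·1+-30·1+-19·0 ≡ 1  ⇒  (a,b)_2 = -1.
v=19: a=19^3·(≡17), b=19^1·(≡7) mod 19; (17|19)=+1, (7|19)=+1; (−1)^{3·1·9}·(+1)^1·(+1)^3 = -1.
v=11: a=11^-3·(≡2), b=11^-1·(≡4) mod 11; (2|11)=-1, (4|11)=+1; (−1)^{-3·-1·5}·(-1)^-1·(+1)^-3 = +1.
v=13: a=13^4·(≡8), b=13^2·(≡2) mod 13; (8|13)=-1, (2|13)=-1; (−1)^{4·2·6}·(-1)^2·(-1)^4 = +1.
v=31: a=31^2·(≡14), b=31^1·(≡12) mod 31; (14|31)=+1, (12|31)=-1; (−1)^{2·1·15}·(+1)^1·(-1)^2 = +1.
v=23: a=23^4·(≡3), b=23^2·(≡7) mod 23; (3|23)=+1, (7|23)=-1; (−1)^{4·2·11}·(+1)^2·(-1)^4 = +1.
v=7: a=7^1·(≡2), b=7^0·(≡5) mod 7; (2|7)=+1, (5|7)=-1; (−1)^{1·0·3}·(+1)^0·(-1)^1 = -1.
|Ram(24871, 64790)| = 4, even; anisotropic at {2, 7, 17, 19}.

[2, 7, 17, 19]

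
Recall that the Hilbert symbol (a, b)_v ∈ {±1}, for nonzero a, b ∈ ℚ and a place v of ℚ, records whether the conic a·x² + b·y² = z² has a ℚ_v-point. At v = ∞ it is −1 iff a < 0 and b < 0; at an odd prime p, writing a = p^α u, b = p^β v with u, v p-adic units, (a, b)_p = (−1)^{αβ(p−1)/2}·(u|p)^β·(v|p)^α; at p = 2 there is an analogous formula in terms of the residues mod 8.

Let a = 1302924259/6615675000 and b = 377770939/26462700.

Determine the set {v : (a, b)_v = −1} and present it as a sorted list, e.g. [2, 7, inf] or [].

(a, b) ≡ (570, 57) mod (ℚ^×)²; places V = {2, 3, 5, 7, 11, 13, 19, ∞}.
(a,b)_5: α=-5, u≡4; β=-2, v≡3 (mod 5); (4|5)=+1, (3|5)=-1; sign (−1)^0·+1^-2·-1^-5 = -1.
(a,b)_19: α=1, u≡9; β=1, v≡13 (mod 19); (9|19)=+1, (13|19)=-1; sign (−1)^1·+1^1·-1^1 = +1.
(a,b)_3: α=-7, u≡1; β=-7, v≡1 (mod 3); (1|3)=+1, (1|3)=+1; sign (−1)^1·+1^-7·+1^-7 = -1.
(a,b)_∞: sgn(570)=+, sgn(57)=+, so +1.
(a,b)_7: α=4, u≡3; β=6, v≡1 (mod 7); (3|7)=-1, (1|7)=+1; sign (−1)^0·-1^6·+1^4 = +1.
(a,b)_11: α=-2, u≡9; β=-2, v≡2 (mod 11); (9|11)=+1, (2|11)=-1; sign (−1)^0·+1^-2·-1^-2 = +1.
(a,b)_2: α=-3, β=-2; u≡5, v≡1 (mod 8); ε(u)ε(v)=0·0, αω(v)=-3·0, βω(u)=-2·1; sum ≡ 0  ⇒  +1.
(a,b)_13: α=4, u≡11; β=2, v≡5 (mod 13); (11|13)=-1, (5|13)=-1; sign (−1)^0·-1^2·-1^4 = +1.
Ram(570, 57) = {3, 5}; no ℚ_3-point on the conic.

[3, 5]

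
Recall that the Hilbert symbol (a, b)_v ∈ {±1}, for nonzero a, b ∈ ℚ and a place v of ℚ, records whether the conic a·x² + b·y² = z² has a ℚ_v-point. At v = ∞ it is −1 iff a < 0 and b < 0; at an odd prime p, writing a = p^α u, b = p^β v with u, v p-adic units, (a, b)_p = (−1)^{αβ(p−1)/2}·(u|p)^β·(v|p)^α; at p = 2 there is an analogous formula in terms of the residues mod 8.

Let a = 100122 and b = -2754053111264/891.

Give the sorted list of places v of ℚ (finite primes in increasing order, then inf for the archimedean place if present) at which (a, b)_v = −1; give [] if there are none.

(a, b) ≡ (100122, -228645274) mod (ℚ^×)²; places V = {2, 3, 7, 11, 13, 17, 31, 37, 41, ∞}.
(a,b)_7: α=0, u≡1; β=2, v≡6 (mod 7); (1|7)=+1, (6|7)=-1; sign (−1)^0·+1^2·-1^0 = +1.
(a,b)_31: α=0, u≡23; β=1, v≡27 (mod 31); (23|31)=-1, (27|31)=-1; sign (−1)^0·-1^1·-1^0 = -1.
(a,b)_3: α=1, u≡2; β=-4, v≡2 (mod 3); (2|3)=-1, (2|3)=-1; sign (−1)^0·-1^-4·-1^1 = -1.
(a,b)_17: α=0, u≡9; β=1, v≡8 (mod 17); (9|17)=+1, (8|17)=+1; sign (−1)^0·+1^1·+1^0 = +1.
(a,b)_11: α=1, u≡5; β=-1, v≡10 (mod 11); (5|11)=+1, (10|11)=-1; sign (−1)^1·+1^-1·-1^1 = +1.
(a,b)_13: α=0, u≡9; β=3, v≡6 (mod 13); (9|13)=+1, (6|13)=-1; sign (−1)^0·+1^3·-1^0 = +1.
(a,b)_41: α=1, u≡23; β=1, v≡13 (mod 41); (23|41)=+1, (13|41)=-1; sign (−1)^0·+1^1·-1^1 = -1.
(a,b)_∞: sgn(100122)=+, sgn(-228645274)=−, so +1.
(a,b)_2: α=1, β=5; u≡5, v≡3 (mod 8); ε(u)ε(v)=0·1, αω(v)=1·1, βω(u)=5·1; sum ≡ 0  ⇒  +1.
(a,b)_37: α=1, u≡5; β=1, v≡16 (mod 37); (5|37)=-1, (16|37)=+1; sign (−1)^0·-1^1·+1^1 = -1.
Ram(100122, -228645274) = {3, 31, 37, 41}; no ℚ_3-point on the conic.

[3, 31, 37, 41]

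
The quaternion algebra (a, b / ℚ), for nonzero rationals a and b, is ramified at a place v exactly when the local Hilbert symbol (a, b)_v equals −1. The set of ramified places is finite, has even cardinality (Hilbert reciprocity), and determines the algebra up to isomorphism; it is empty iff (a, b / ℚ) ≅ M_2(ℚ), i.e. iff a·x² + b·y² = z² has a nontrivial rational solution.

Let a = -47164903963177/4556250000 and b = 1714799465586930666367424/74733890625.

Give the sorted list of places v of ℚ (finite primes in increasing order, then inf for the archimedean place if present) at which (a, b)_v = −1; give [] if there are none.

[2, 17, 19, 23]

Mod squares: a ≡ -96577, b ≡ 81719. Check v ∈ {∞, 2, 3, 5, 7, 11, 13, 17, 19, 23, 41}.
v=13: a=13^1·(≡11), b=13^2·(≡4) mod 13; (11|13)=-1, (4|13)=+1; (−1)^{1·2·6}·(-1)^2·(+1)^1 = +1.
v=23: a=23^1·(≡11), b=23^3·(≡7) mod 23; (11|23)=-1, (7|23)=-1; (−1)^{1·3·11}·(-1)^3·(-1)^1 = -1.
v=17: a=17^1·(≡10), b=17^3·(≡15) mod 17; (10|17)=-1, (15|17)=+1; (−1)^{1·3·8}·(-1)^3·(+1)^1 = -1.
v=2: v_2(a)=-4, v_2(b)=6; units ≡ 7, 7 (mod 8); ε·ε+αω+βω = 1·1+-4·0+6·0 ≡ 1  ⇒  (a,b)_2 = -1.
v=∞: -96577 < 0 and 81719 > 0  ⇒  (a,b)_∞ = +1.
v=19: a=19^1·(≡5), b=19^3·(≡4) mod 19; (5|19)=+1, (4|19)=+1; (−1)^{1·3·9}·(+1)^3·(+1)^1 = -1.
v=3: a=3^-6·(≡2), b=3^-14·(≡2) mod 3; (2|3)=-1, (2|3)=-1; (−1)^{-6·-14·1}·(-1)^-14·(-1)^-6 = +1.
v=41: a=41^2·(≡6), b=41^0·(≡6) mod 41; (6|41)=-1, (6|41)=-1; (−1)^{2·0·20}·(-1)^0·(-1)^2 = +1.
v=7: a=7^4·(≡4), b=7^4·(≡1) mod 7; (4|7)=+1, (1|7)=+1; (−1)^{4·4·3}·(+1)^4·(+1)^4 = +1.
v=11: a=11^2·(≡3), b=11^5·(≡9) mod 11; (3|11)=+1, (9|11)=+1; (−1)^{2·5·5}·(+1)^5·(+1)^2 = +1.
v=5: a=5^-8·(≡2), b=5^-6·(≡1) mod 5; (2|5)=-1, (1|5)=+1; (−1)^{-8·-6·2}·(-1)^-6·(+1)^-8 = +1.
Ram(-96577, 81719) = {2, 17, 19, 23}; no ℚ_2-point on the conic.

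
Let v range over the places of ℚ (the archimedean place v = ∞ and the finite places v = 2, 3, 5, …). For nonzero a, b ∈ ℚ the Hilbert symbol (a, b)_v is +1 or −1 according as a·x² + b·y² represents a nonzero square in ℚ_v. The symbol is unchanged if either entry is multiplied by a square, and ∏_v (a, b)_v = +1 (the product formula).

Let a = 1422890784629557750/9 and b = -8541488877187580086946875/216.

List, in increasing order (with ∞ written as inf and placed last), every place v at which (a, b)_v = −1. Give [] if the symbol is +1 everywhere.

(a, b) ≡ (246790, -355550106210) mod (ℚ^×)²; places V = {2, 3, 5, 13, 17, 23, 29, 37, 41, 53, ∞}.
(a,b)_5: α=3, u≡3; β=5, v≡2 (mod 5); (3|5)=-1, (2|5)=-1; sign (−1)^0·-1^5·-1^3 = +1.
(a,b)_∞: sgn(246790)=+, sgn(-355550106210)=−, so +1.
(a,b)_13: α=2, u≡7; β=3, v≡12 (mod 13); (7|13)=-1, (12|13)=+1; sign (−1)^0·-1^3·+1^2 = -1.
(a,b)_3: α=-2, u≡1; β=-3, v≡1 (mod 3); (1|3)=+1, (1|3)=+1; sign (−1)^0·+1^-3·+1^-2 = +1.
(a,b)_53: α=2, u≡3; β=3, v≡23 (mod 53); (3|53)=-1, (23|53)=-1; sign (−1)^0·-1^3·-1^2 = -1.
(a,b)_37: α=1, u≡11; β=1, v≡9 (mod 37); (11|37)=+1, (9|37)=+1; sign (−1)^0·+1^1·+1^1 = +1.
(a,b)_29: α=1, u≡23; β=1, v≡18 (mod 29); (23|29)=+1, (18|29)=-1; sign (−1)^0·+1^1·-1^1 = -1.
(a,b)_41: α=2, u≡7; β=3, v≡38 (mod 41); (7|41)=-1, (38|41)=-1; sign (−1)^0·-1^3·-1^2 = -1.
(a,b)_2: α=1, β=-3; u≡3, v≡7 (mod 8); ε(u)ε(v)=1·1, αω(v)=1·0, βω(u)=-3·1; sum ≡ 0  ⇒  +1.
(a,b)_23: α=1, u≡8; β=1, v≡10 (mod 23); (8|23)=+1, (10|23)=-1; sign (−1)^1·+1^1·-1^1 = +1.
(a,b)_17: α=2, u≡9; β=3, v≡16 (mod 17); (9|17)=+1, (16|17)=+1; sign (−1)^0·+1^3·+1^2 = +1.
|Ram(246790, -355550106210)| = 4, even; anisotropic at {13, 29, 41, 53}.

[13, 29, 41, 53]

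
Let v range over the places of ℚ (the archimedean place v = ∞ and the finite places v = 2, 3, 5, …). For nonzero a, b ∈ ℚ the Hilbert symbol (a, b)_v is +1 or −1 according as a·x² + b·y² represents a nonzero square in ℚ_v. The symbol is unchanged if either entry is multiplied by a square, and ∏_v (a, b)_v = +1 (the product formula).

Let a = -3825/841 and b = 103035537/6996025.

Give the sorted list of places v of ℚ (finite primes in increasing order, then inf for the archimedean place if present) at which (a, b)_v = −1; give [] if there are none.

Mod squares: a ≡ -17, b ≡ 33. Check v ∈ {∞, 2, 3, 5, 11, 17, 19, 23, 29, 31}.
v=∞: -17 < 0 and 33 > 0  ⇒  (a,b)_∞ = +1.
v=5: a=5^2·(≡2), b=5^-2·(≡2) mod 5; (2|5)=-1, (2|5)=-1; (−1)^{2·-2·2}·(-1)^-2·(-1)^2 = +1.
v=17: a=17^1·(≡8), b=17^0·(≡9) mod 17; (8|17)=+1, (9|17)=+1; (−1)^{1·0·8}·(+1)^0·(+1)^1 = +1.
v=2: v_2(a)=0, v_2(b)=0; units ≡ 7, 1 (mod 8); ε·ε+αω+βω = 1·0+0·0+0·0 ≡ 0  ⇒  (a,b)_2 = +1.
v=11: a=11^0·(≡5), b=11^1·(≡5) mod 11; (5|11)=+1, (5|11)=+1; (−1)^{0·1·5}·(+1)^1·(+1)^0 = +1.
v=23: a=23^0·(≡3), b=23^-4·(≡11) mod 23; (3|23)=+1, (11|23)=-1; (−1)^{0·-4·11}·(+1)^-4·(-1)^0 = +1.
v=29: a=29^-2·(≡3), b=29^0·(≡23) mod 29; (3|29)=-1, (23|29)=+1; (−1)^{-2·0·14}·(-1)^0·(+1)^-2 = +1.
v=31: a=31^0·(≡28), b=31^2·(≡16) mod 31; (28|31)=+1, (16|31)=+1; (−1)^{0·2·15}·(+1)^2·(+1)^0 = +1.
v=3: a=3^2·(≡1), b=3^3·(≡2) mod 3; (1|3)=+1, (2|3)=-1; (−1)^{2·3·1}·(+1)^3·(-1)^2 = +1.
v=19: a=19^0·(≡14), b=19^2·(≡13) mod 19; (14|19)=-1, (13|19)=-1; (−1)^{0·2·9}·(-1)^2·(-1)^0 = +1.
Ram(a, b) = ∅: the form -17·x² + 33·y² − z² is isotropic over every ℚ_v, so by Hasse–Minkowski it is isotropic over ℚ.

[]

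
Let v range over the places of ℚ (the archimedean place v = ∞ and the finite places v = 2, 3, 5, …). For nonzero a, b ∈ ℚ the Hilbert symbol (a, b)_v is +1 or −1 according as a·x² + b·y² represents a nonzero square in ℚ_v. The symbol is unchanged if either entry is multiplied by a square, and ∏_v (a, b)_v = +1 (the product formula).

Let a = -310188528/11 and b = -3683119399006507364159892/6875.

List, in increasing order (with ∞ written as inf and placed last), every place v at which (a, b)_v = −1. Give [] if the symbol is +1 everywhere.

(a, b) ≡ (-7293, -138567) mod (ℚ^×)²; places V = {2, 3, 5, 7, 11, 13, 17, 19, ∞}.
(a,b)_17: α=1, u≡2; β=3, v≡15 (mod 17); (2|17)=+1, (15|17)=+1; sign (−1)^0·+1^3·+1^1 = +1.
(a,b)_7: α=0, u≡2; β=4, v≡5 (mod 7); (2|7)=+1, (5|7)=-1; sign (−1)^0·+1^4·-1^0 = +1.
(a,b)_5: α=0, u≡2; β=-4, v≡3 (mod 5); (2|5)=-1, (3|5)=-1; sign (−1)^0·-1^-4·-1^0 = +1.
(a,b)_11: α=-1, u≡10; β=-1, v≡5 (mod 11); (10|11)=-1, (5|11)=+1; sign (−1)^1·-1^-1·+1^-1 = +1.
(a,b)_2: α=4, β=2; u≡3, v≡1 (mod 8); ε(u)ε(v)=1·0, αω(v)=4·0, βω(u)=2·1; sum ≡ 0  ⇒  +1.
(a,b)_13: α=1, u≡7; β=3, v≡3 (mod 13); (7|13)=-1, (3|13)=+1; sign (−1)^0·-1^3·+1^1 = -1.
(a,b)_19: α=2, u≡18; β=5, v≡2 (mod 19); (18|19)=-1, (2|19)=-1; sign (−1)^0·-1^5·-1^2 = -1.
(a,b)_3: α=5, u≡2; β=15, v≡2 (mod 3); (2|3)=-1, (2|3)=-1; sign (−1)^1·-1^15·-1^5 = -1.
(a,b)_∞: sgn(-7293)=−, sgn(-138567)=−, so -1.
Ram(-7293, -138567) = {3, 13, 19, ∞}; no ℚ_3-point on the conic.

[3, 13, 19, inf]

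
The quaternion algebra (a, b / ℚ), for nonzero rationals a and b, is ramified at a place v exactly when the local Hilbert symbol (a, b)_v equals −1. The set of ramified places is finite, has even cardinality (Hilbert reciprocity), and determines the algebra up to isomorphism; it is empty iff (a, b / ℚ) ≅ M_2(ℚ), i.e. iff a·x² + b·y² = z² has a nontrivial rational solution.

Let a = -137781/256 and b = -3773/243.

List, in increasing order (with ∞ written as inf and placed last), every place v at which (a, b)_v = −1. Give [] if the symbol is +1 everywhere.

(a, b) ≡ (-21, -231) mod (ℚ^×)²; places V = {2, 3, 7, 11, ∞}.
(a,b)_7: α=1, u≡2; β=3, v≡2 (mod 7); (2|7)=+1, (2|7)=+1; sign (−1)^1·+1^3·+1^1 = -1.
(a,b)_2: α=-8, β=0; u≡3, v≡1 (mod 8); ε(u)ε(v)=1·0, αω(v)=-8·0, βω(u)=0·1; sum ≡ 0  ⇒  +1.
(a,b)_11: α=0, u≡9; β=1, v≡9 (mod 11); (9|11)=+1, (9|11)=+1; sign (−1)^0·+1^1·+1^0 = +1.
(a,b)_∞: sgn(-21)=−, sgn(-231)=−, so -1.
(a,b)_3: α=9, u≡2; β=-5, v≡1 (mod 3); (2|3)=-1, (1|3)=+1; sign (−1)^1·-1^-5·+1^9 = +1.
(-21, -231 / ℚ) ramifies at {7, ∞}: a division algebra.

[7, inf]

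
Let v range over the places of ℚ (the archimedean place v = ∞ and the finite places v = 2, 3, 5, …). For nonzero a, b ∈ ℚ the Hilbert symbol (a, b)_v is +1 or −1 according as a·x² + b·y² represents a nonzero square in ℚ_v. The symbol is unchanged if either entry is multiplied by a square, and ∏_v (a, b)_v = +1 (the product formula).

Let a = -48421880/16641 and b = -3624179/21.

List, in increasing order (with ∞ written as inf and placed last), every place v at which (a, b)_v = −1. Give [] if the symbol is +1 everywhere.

[13, 29, 31, inf]

Mod squares: a ≡ -71630, b ≡ -143871. Check v ∈ {∞, 2, 3, 5, 7, 13, 17, 19, 23, 29, 31, 43}.
v=17: a=17^0·(≡16), b=17^1·(≡11) mod 17; (16|17)=+1, (11|17)=-1; (−1)^{0·1·8}·(+1)^1·(-1)^0 = +1.
v=5: a=5^1·(≡4), b=5^0·(≡1) mod 5; (4|5)=+1, (1|5)=+1; (−1)^{1·0·2}·(+1)^0·(+1)^1 = +1.
v=7: a=7^0·(≡2), b=7^-1·(≡5) mod 7; (2|7)=+1, (5|7)=-1; (−1)^{0·-1·3}·(+1)^-1·(-1)^0 = +1.
v=31: a=31^0·(≡11), b=31^1·(≡7) mod 31; (11|31)=-1, (7|31)=+1; (−1)^{0·1·15}·(-1)^1·(+1)^0 = -1.
v=3: a=3^-2·(≡1), b=3^-1·(≡1) mod 3; (1|3)=+1, (1|3)=+1; (−1)^{-2·-1·1}·(+1)^-1·(+1)^-2 = +1.
v=29: a=29^1·(≡9), b=29^0·(≡17) mod 29; (9|29)=+1, (17|29)=-1; (−1)^{1·0·14}·(+1)^0·(-1)^1 = -1.
v=43: a=43^-2·(≡18), b=43^0·(≡20) mod 43; (18|43)=-1, (20|43)=-1; (−1)^{-2·0·21}·(-1)^0·(-1)^-2 = +1.
v=2: v_2(a)=3, v_2(b)=0; units ≡ 1, 1 (mod 8); ε·ε+αω+βω = 0·0+3·0+0·0 ≡ 0  ⇒  (a,b)_2 = +1.
v=23: a=23^0·(≡17), b=23^2·(≡10) mod 23; (17|23)=-1, (10|23)=-1; (−1)^{0·2·11}·(-1)^2·(-1)^0 = +1.
v=∞: -71630 < 0 and -143871 < 0  ⇒  (a,b)_∞ = -1.
v=19: a=19^1·(≡4), b=19^0·(≡7) mod 19; (4|19)=+1, (7|19)=+1; (−1)^{1·0·9}·(+1)^0·(+1)^1 = +1.
v=13: a=13^3·(≡8), b=13^1·(≡10) mod 13; (8|13)=-1, (10|13)=+1; (−1)^{3·1·6}·(-1)^1·(+1)^3 = -1.
Ram(-71630, -143871) = {13, 29, 31, ∞}; no ℚ_13-point on the conic.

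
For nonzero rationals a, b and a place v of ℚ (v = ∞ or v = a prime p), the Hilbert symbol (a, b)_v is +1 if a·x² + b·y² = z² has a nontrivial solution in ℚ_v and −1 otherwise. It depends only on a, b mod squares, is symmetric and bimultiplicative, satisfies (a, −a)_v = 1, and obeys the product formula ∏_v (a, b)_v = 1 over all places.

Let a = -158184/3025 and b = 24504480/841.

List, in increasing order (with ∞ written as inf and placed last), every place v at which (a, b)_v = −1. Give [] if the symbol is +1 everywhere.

[11, 13]

Mod squares: a ≡ -26, b ≡ 170170. Check v ∈ {∞, 2, 3, 5, 7, 11, 13, 17, 29}.
v=17: a=17^0·(≡16), b=17^1·(≡14) mod 17; (16|17)=+1, (14|17)=-1; (−1)^{0·1·8}·(+1)^1·(-1)^0 = +1.
v=5: a=5^-2·(≡1), b=5^1·(≡1) mod 5; (1|5)=+1, (1|5)=+1; (−1)^{-2·1·2}·(+1)^1·(+1)^-2 = +1.
v=2: v_2(a)=3, v_2(b)=5; units ≡ 3, 5 (mod 8); ε·ε+αω+βω = 1·0+3·1+5·1 ≡ 0  ⇒  (a,b)_2 = +1.
v=11: a=11^-2·(≡6), b=11^1·(≡3) mod 11; (6|11)=-1, (3|11)=+1; (−1)^{-2·1·5}·(-1)^1·(+1)^-2 = -1.
v=∞: -26 < 0 and 170170 > 0  ⇒  (a,b)_∞ = +1.
v=29: a=29^0·(≡27), b=29^-2·(≡2) mod 29; (27|29)=-1, (2|29)=-1; (−1)^{0·-2·14}·(-1)^-2·(-1)^0 = +1.
v=13: a=13^3·(≡5), b=13^1·(≡10) mod 13; (5|13)=-1, (10|13)=+1; (−1)^{3·1·6}·(-1)^1·(+1)^3 = -1.
v=7: a=7^0·(≡2), b=7^1·(≡3) mod 7; (2|7)=+1, (3|7)=-1; (−1)^{0·1·3}·(+1)^1·(-1)^0 = +1.
v=3: a=3^2·(≡1), b=3^2·(≡1) mod 3; (1|3)=+1, (1|3)=+1; (−1)^{2·2·1}·(+1)^2·(+1)^2 = +1.
(-26, 170170 / ℚ) ramifies at {11, 13}: a division algebra.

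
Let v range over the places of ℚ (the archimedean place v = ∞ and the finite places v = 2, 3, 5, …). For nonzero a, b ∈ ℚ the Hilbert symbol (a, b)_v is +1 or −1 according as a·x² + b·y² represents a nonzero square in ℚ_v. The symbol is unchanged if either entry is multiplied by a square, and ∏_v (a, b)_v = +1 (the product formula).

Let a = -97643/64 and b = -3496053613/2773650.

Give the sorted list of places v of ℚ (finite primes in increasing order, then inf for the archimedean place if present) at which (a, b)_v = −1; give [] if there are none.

(a, b) ≡ (-97643, -858) mod (ℚ^×)²; places V = {2, 3, 5, 7, 11, 13, 23, 29, 31, 37, 41, ∞}.
(a,b)_41: α=0, u≡24; β=-2, v≡11 (mod 41); (24|41)=-1, (11|41)=-1; sign (−1)^0·-1^-2·-1^0 = +1.
(a,b)_31: α=0, u≡19; β=2, v≡4 (mod 31); (19|31)=+1, (4|31)=+1; sign (−1)^0·+1^2·+1^0 = +1.
(a,b)_37: α=1, u≡16; β=0, v≡1 (mod 37); (16|37)=+1, (1|37)=+1; sign (−1)^0·+1^0·+1^1 = +1.
(a,b)_23: α=0, u≡20; β=4, v≡8 (mod 23); (20|23)=-1, (8|23)=+1; sign (−1)^0·-1^4·+1^0 = +1.
(a,b)_11: α=0, u≡9; β=-1, v≡10 (mod 11); (9|11)=+1, (10|11)=-1; sign (−1)^0·+1^-1·-1^0 = +1.
(a,b)_3: α=0, u≡1; β=-1, v≡2 (mod 3); (1|3)=+1, (2|3)=-1; sign (−1)^0·+1^-1·-1^0 = +1.
(a,b)_7: α=1, u≡2; β=0, v≡5 (mod 7); (2|7)=+1, (5|7)=-1; sign (−1)^0·+1^0·-1^1 = -1.
(a,b)_2: α=-6, β=-1; u≡5, v≡3 (mod 8); ε(u)ε(v)=0·1, αω(v)=-6·1, βω(u)=-1·1; sum ≡ 1  ⇒  -1.
(a,b)_5: α=0, u≡3; β=-2, v≡2 (mod 5); (3|5)=-1, (2|5)=-1; sign (−1)^0·-1^-2·-1^0 = +1.
(a,b)_13: α=1, u≡10; β=1, v≡9 (mod 13); (10|13)=+1, (9|13)=+1; sign (−1)^0·+1^1·+1^1 = +1.
(a,b)_29: α=1, u≡14; β=0, v≡11 (mod 29); (14|29)=-1, (11|29)=-1; sign (−1)^0·-1^0·-1^1 = -1.
(a,b)_∞: sgn(-97643)=−, sgn(-858)=−, so -1.
(-97643, -858 / ℚ) ramifies at {2, 7, 29, ∞}: a division algebra.

[2, 7, 29, inf]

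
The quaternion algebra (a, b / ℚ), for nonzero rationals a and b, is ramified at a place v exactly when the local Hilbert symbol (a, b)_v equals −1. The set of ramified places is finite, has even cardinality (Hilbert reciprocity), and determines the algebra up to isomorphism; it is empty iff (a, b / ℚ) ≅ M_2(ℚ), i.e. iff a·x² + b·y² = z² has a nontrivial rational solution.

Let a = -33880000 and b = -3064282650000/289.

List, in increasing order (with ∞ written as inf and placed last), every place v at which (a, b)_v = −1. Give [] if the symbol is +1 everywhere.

Mod squares: a ≡ -7, b ≡ -185. Check v ∈ {∞, 2, 3, 5, 7, 11, 13, 17, 37}.
v=13: a=13^0·(≡2), b=13^2·(≡3) mod 13; (2|13)=-1, (3|13)=+1; (−1)^{0·2·6}·(-1)^2·(+1)^0 = +1.
v=3: a=3^0·(≡2), b=3^4·(≡1) mod 3; (2|3)=-1, (1|3)=+1; (−1)^{0·4·1}·(-1)^4·(+1)^0 = +1.
v=5: a=5^4·(≡2), b=5^5·(≡3) mod 5; (2|5)=-1, (3|5)=-1; (−1)^{4·5·2}·(-1)^5·(-1)^4 = -1.
v=11: a=11^2·(≡5), b=11^2·(≡7) mod 11; (5|11)=+1, (7|11)=-1; (−1)^{2·2·5}·(+1)^2·(-1)^2 = +1.
v=17: a=17^0·(≡14), b=17^-2·(≡13) mod 17; (14|17)=-1, (13|17)=+1; (−1)^{0·-2·8}·(-1)^-2·(+1)^0 = +1.
v=∞: -7 < 0 and -185 < 0  ⇒  (a,b)_∞ = -1.
v=37: a=37^0·(≡12), b=37^1·(≡29) mod 37; (12|37)=+1, (29|37)=-1; (−1)^{0·1·18}·(+1)^1·(-1)^0 = +1.
v=2: v_2(a)=6, v_2(b)=4; units ≡ 1, 7 (mod 8); ε·ε+αω+βω = 0·1+6·0+4·0 ≡ 0  ⇒  (a,b)_2 = +1.
v=7: a=7^1·(≡3), b=7^0·(≡1) mod 7; (3|7)=-1, (1|7)=+1; (−1)^{1·0·3}·(-1)^0·(+1)^1 = +1.
(-7, -185 / ℚ) ramifies at {5, ∞}: a division algebra.

[5, inf]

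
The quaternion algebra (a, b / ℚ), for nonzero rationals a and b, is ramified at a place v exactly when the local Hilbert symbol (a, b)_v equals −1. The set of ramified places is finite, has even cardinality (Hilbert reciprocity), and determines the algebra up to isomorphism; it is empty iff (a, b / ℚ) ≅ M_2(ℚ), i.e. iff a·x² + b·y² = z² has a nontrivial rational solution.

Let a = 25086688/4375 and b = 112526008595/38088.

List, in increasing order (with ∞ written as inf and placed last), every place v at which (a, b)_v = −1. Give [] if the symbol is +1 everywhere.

(a, b) ≡ (90706, 12722710) mod (ℚ^×)²; places V = {2, 3, 5, 7, 11, 13, 19, 23, 31, 41, ∞}.
(a,b)_5: α=-4, u≡4; β=1, v≡3 (mod 5); (4|5)=+1, (3|5)=-1; sign (−1)^0·+1^1·-1^-4 = +1.
(a,b)_2: α=5, β=-3; u≡1, v≡3 (mod 8); ε(u)ε(v)=0·1, αω(v)=5·1, βω(u)=-3·0; sum ≡ 1  ⇒  -1.
(a,b)_23: α=0, u≡21; β=-2, v≡10 (mod 23); (21|23)=-1, (10|23)=-1; sign (−1)^0·-1^-2·-1^0 = +1.
(a,b)_∞: sgn(90706)=+, sgn(12722710)=+, so +1.
(a,b)_11: α=3, u≡2; β=1, v≡4 (mod 11); (2|11)=-1, (4|11)=+1; sign (−1)^1·-1^1·+1^3 = +1.
(a,b)_41: α=0, u≡19; β=1, v≡7 (mod 41); (19|41)=-1, (7|41)=-1; sign (−1)^0·-1^1·-1^0 = -1.
(a,b)_13: α=0, u≡6; β=1, v≡4 (mod 13); (6|13)=-1, (4|13)=+1; sign (−1)^0·-1^1·+1^0 = -1.
(a,b)_19: α=1, u≡16; β=2, v≡17 (mod 19); (16|19)=+1, (17|19)=+1; sign (−1)^0·+1^2·+1^1 = +1.
(a,b)_7: α=-1, u≡2; β=3, v≡2 (mod 7); (2|7)=+1, (2|7)=+1; sign (−1)^1·+1^3·+1^-1 = -1.
(a,b)_3: α=0, u≡1; β=-2, v≡1 (mod 3); (1|3)=+1, (1|3)=+1; sign (−1)^0·+1^-2·+1^0 = +1.
(a,b)_31: α=1, u≡6; β=1, v≡9 (mod 31); (6|31)=-1, (9|31)=+1; sign (−1)^1·-1^1·+1^1 = +1.
(90706, 12722710 / ℚ) ramifies at {2, 7, 13, 41}: a division algebra.

[2, 7, 13, 41]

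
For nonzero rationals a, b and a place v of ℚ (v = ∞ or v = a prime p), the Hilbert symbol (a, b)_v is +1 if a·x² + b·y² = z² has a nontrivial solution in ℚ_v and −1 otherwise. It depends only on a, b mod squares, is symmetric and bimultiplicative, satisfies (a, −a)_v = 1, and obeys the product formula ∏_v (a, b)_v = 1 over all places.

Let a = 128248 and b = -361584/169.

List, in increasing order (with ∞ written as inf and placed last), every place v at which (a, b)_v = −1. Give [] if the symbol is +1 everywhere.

Mod squares: a ≡ 32062, b ≡ -31. Check v ∈ {∞, 2, 3, 13, 17, 23, 31, 41}.
v=2: v_2(a)=3, v_2(b)=4; units ≡ 7, 1 (mod 8); ε·ε+αω+βω = 1·0+3·0+4·0 ≡ 0  ⇒  (a,b)_2 = +1.
v=17: a=17^1·(≡13), b=17^0·(≡11) mod 17; (13|17)=+1, (11|17)=-1; (−1)^{1·0·8}·(+1)^0·(-1)^1 = -1.
v=∞: 32062 > 0 and -31 < 0  ⇒  (a,b)_∞ = +1.
v=13: a=13^0·(≡3), b=13^-2·(≡11) mod 13; (3|13)=+1, (11|13)=-1; (−1)^{0·-2·6}·(+1)^-2·(-1)^0 = +1.
v=31: a=31^0·(≡1), b=31^1·(≡26) mod 31; (1|31)=+1, (26|31)=-1; (−1)^{0·1·15}·(+1)^1·(-1)^0 = +1.
v=3: a=3^0·(≡1), b=3^6·(≡2) mod 3; (1|3)=+1, (2|3)=-1; (−1)^{0·6·1}·(+1)^6·(-1)^0 = +1.
v=23: a=23^1·(≡10), b=23^0·(≡20) mod 23; (10|23)=-1, (20|23)=-1; (−1)^{1·0·11}·(-1)^0·(-1)^1 = -1.
v=41: a=41^1·(≡12), b=41^0·(≡40) mod 41; (12|41)=-1, (40|41)=+1; (−1)^{1·0·20}·(-1)^0·(+1)^1 = +1.
|Ram(32062, -31)| = 2, even; anisotropic at {17, 23}.

[17, 23]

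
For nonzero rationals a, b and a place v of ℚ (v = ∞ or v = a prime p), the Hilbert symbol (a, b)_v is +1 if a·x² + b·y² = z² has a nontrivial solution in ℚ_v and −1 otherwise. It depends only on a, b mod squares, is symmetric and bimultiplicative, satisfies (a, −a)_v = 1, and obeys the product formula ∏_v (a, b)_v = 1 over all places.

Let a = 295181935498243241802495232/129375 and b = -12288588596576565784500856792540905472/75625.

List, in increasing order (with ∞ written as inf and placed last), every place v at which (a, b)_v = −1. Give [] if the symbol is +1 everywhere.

(a, b) ≡ (3059, -1222702) mod (ℚ^×)²; places V = {2, 3, 5, 7, 11, 13, 17, 19, 23, 31, 37, 41, ∞}.
(a,b)_3: α=-2, u≡2; β=0, v≡2 (mod 3); (2|3)=-1, (2|3)=-1; sign (−1)^0·-1^0·-1^-2 = +1.
(a,b)_2: α=8, β=17; u≡3, v≡1 (mod 8); ε(u)ε(v)=1·0, αω(v)=8·0, βω(u)=17·1; sum ≡ 1  ⇒  -1.
(a,b)_5: α=-4, u≡1; β=-4, v≡3 (mod 5); (1|5)=+1, (3|5)=-1; sign (−1)^0·+1^-4·-1^-4 = +1.
(a,b)_13: α=2, u≡10; β=3, v≡4 (mod 13); (10|13)=+1, (4|13)=+1; sign (−1)^0·+1^3·+1^2 = +1.
(a,b)_41: α=2, u≡33; β=3, v≡13 (mod 41); (33|41)=+1, (13|41)=-1; sign (−1)^0·+1^3·-1^2 = +1.
(a,b)_23: α=-1, u≡12; β=0, v≡6 (mod 23); (12|23)=+1, (6|23)=+1; sign (−1)^0·+1^0·+1^-1 = +1.
(a,b)_19: α=1, u≡7; β=2, v≡16 (mod 19); (7|19)=+1, (16|19)=+1; sign (−1)^0·+1^2·+1^1 = +1.
(a,b)_7: α=1, u≡5; β=2, v≡1 (mod 7); (5|7)=-1, (1|7)=+1; sign (−1)^0·-1^2·+1^1 = +1.
(a,b)_∞: sgn(3059)=+, sgn(-1222702)=−, so +1.
(a,b)_17: α=6, u≡16; β=6, v≡10 (mod 17); (16|17)=+1, (10|17)=-1; sign (−1)^0·+1^6·-1^6 = +1.
(a,b)_11: α=0, u≡9; β=-2, v≡3 (mod 11); (9|11)=+1, (3|11)=+1; sign (−1)^0·+1^-2·+1^0 = +1.
(a,b)_31: α=4, u≡22; β=5, v≡24 (mod 31); (22|31)=-1, (24|31)=-1; sign (−1)^0·-1^5·-1^4 = -1.
(a,b)_37: α=2, u≡33; β=3, v≡19 (mod 37); (33|37)=+1, (19|37)=-1; sign (−1)^0·+1^3·-1^2 = +1.
|Ram(3059, -1222702)| = 2, even; anisotropic at {2, 31}.

[2, 31]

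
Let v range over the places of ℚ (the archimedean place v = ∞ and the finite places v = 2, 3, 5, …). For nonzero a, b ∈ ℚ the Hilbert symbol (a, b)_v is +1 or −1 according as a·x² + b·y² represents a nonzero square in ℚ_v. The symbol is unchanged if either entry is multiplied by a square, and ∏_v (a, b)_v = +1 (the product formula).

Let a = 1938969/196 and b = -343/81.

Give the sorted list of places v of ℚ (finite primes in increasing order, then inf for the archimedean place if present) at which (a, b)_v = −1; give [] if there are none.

Mod squares: a ≡ 215441, b ≡ -7. Check v ∈ {∞, 2, 3, 7, 17, 19, 23, 29}.
v=17: a=17^1·(≡8), b=17^0·(≡5) mod 17; (8|17)=+1, (5|17)=-1; (−1)^{1·0·8}·(+1)^0·(-1)^1 = -1.
v=7: a=7^-2·(≡1), b=7^3·(≡5) mod 7; (1|7)=+1, (5|7)=-1; (−1)^{-2·3·3}·(+1)^3·(-1)^-2 = +1.
v=2: v_2(a)=-2, v_2(b)=0; units ≡ 1, 1 (mod 8); ε·ε+αω+βω = 0·0+-2·0+0·0 ≡ 0  ⇒  (a,b)_2 = +1.
v=3: a=3^2·(≡2), b=3^-4·(≡2) mod 3; (2|3)=-1, (2|3)=-1; (−1)^{2·-4·1}·(-1)^-4·(-1)^2 = +1.
v=∞: 215441 > 0 and -7 < 0  ⇒  (a,b)_∞ = +1.
v=23: a=23^1·(≡16), b=23^0·(≡4) mod 23; (16|23)=+1, (4|23)=+1; (−1)^{1·0·11}·(+1)^0·(+1)^1 = +1.
v=19: a=19^1·(≡13), b=19^0·(≡15) mod 19; (13|19)=-1, (15|19)=-1; (−1)^{1·0·9}·(-1)^0·(-1)^1 = -1.
v=29: a=29^1·(≡6), b=29^0·(≡4) mod 29; (6|29)=+1, (4|29)=+1; (−1)^{1·0·14}·(+1)^0·(+1)^1 = +1.
|Ram(215441, -7)| = 2, even; anisotropic at {17, 19}.

[17, 19]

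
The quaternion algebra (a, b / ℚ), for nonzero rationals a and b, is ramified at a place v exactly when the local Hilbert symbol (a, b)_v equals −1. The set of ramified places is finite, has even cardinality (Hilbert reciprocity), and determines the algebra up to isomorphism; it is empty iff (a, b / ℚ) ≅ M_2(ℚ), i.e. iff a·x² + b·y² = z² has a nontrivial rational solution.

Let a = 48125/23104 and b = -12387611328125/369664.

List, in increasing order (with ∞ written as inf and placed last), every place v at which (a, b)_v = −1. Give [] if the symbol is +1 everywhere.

(a, b) ≡ (77, -262085) mod (ℚ^×)²; places V = {2, 5, 7, 11, 19, 23, 43, 53, ∞}.
(a,b)_19: α=-2, u≡16; β=-2, v≡5 (mod 19); (16|19)=+1, (5|19)=+1; sign (−1)^0·+1^-2·+1^-2 = +1.
(a,b)_11: α=1, u≡2; β=2, v≡9 (mod 11); (2|11)=-1, (9|11)=+1; sign (−1)^0·-1^2·+1^1 = +1.
(a,b)_7: α=1, u≡2; β=0, v≡2 (mod 7); (2|7)=+1, (2|7)=+1; sign (−1)^0·+1^0·+1^1 = +1.
(a,b)_∞: sgn(77)=+, sgn(-262085)=−, so +1.
(a,b)_23: α=0, u≡18; β=1, v≡18 (mod 23); (18|23)=+1, (18|23)=+1; sign (−1)^0·+1^1·+1^0 = +1.
(a,b)_5: α=4, u≡3; β=9, v≡2 (mod 5); (3|5)=-1, (2|5)=-1; sign (−1)^0·-1^9·-1^4 = -1.
(a,b)_43: α=0, u≡37; β=1, v≡16 (mod 43); (37|43)=-1, (16|43)=+1; sign (−1)^0·-1^1·+1^0 = -1.
(a,b)_2: α=-6, β=-10; u≡5, v≡3 (mod 8); ε(u)ε(v)=0·1, αω(v)=-6·1, βω(u)=-10·1; sum ≡ 0  ⇒  +1.
(a,b)_53: α=0, u≡13; β=1, v≡43 (mod 53); (13|53)=+1, (43|53)=+1; sign (−1)^0·+1^1·+1^0 = +1.
(77, -262085 / ℚ) ramifies at {5, 43}: a division algebra.

[5, 43]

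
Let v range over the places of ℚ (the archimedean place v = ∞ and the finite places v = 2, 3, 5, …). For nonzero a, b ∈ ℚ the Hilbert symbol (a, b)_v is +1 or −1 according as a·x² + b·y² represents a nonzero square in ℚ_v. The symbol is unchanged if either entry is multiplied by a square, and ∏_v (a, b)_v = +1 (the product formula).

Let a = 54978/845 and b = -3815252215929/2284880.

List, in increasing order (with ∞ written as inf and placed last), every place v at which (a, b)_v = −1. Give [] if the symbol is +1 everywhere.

[2, 3, 5, 11]

(a, b) ≡ (5610, -2805) mod (ℚ^×)²; places V = {2, 3, 5, 7, 11, 13, 17, ∞}.
(a,b)_2: α=1, β=-4; u≡5, v≡3 (mod 8); ε(u)ε(v)=0·1, αω(v)=1·1, βω(u)=-4·1; sum ≡ 1  ⇒  -1.
(a,b)_3: α=1, u≡1; β=5, v≡1 (mod 3); (1|3)=+1, (1|3)=+1; sign (−1)^1·+1^5·+1^1 = -1.
(a,b)_5: α=-1, u≡2; β=-1, v≡1 (mod 5); (2|5)=-1, (1|5)=+1; sign (−1)^0·-1^-1·+1^-1 = -1.
(a,b)_11: α=1, u≡9; β=3, v≡3 (mod 11); (9|11)=+1, (3|11)=+1; sign (−1)^1·+1^3·+1^1 = -1.
(a,b)_13: α=-2, u≡8; β=-4, v≡1 (mod 13); (8|13)=-1, (1|13)=+1; sign (−1)^0·-1^-4·+1^-2 = +1.
(a,b)_17: α=1, u≡6; β=3, v≡3 (mod 17); (6|17)=-1, (3|17)=-1; sign (−1)^0·-1^3·-1^1 = +1.
(a,b)_7: α=2, u≡6; β=4, v≡4 (mod 7); (6|7)=-1, (4|7)=+1; sign (−1)^0·-1^4·+1^2 = +1.
(a,b)_∞: sgn(5610)=+, sgn(-2805)=−, so +1.
Ram(5610, -2805) = {2, 3, 5, 11}; no ℚ_2-point on the conic.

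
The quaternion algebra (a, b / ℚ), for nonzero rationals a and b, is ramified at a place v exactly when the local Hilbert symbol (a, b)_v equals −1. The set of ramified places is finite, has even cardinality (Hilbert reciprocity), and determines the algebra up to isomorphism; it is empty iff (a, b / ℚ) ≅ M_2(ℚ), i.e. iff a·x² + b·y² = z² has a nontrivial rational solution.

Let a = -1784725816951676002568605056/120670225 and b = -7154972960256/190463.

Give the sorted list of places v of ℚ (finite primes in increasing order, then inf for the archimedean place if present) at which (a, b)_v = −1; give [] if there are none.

[3, 7, 41, inf]

Mod squares: a ≡ -39606, b ≡ -5658. Check v ∈ {∞, 2, 3, 5, 7, 11, 13, 17, 19, 23, 29, 41}.
v=2: v_2(a)=7, v_2(b)=9; units ≡ 5, 3 (mod 8); ε·ε+αω+βω = 0·1+7·1+9·1 ≡ 0  ⇒  (a,b)_2 = +1.
v=29: a=29^2·(≡19), b=29^0·(≡26) mod 29; (19|29)=-1, (26|29)=-1; (−1)^{2·0·14}·(-1)^0·(-1)^2 = +1.
v=∞: -39606 < 0 and -5658 < 0  ⇒  (a,b)_∞ = -1.
v=19: a=19^0·(≡17), b=19^2·(≡1) mod 19; (17|19)=+1, (1|19)=+1; (−1)^{0·2·9}·(+1)^2·(+1)^0 = +1.
v=41: a=41^3·(≡2), b=41^1·(≡24) mod 41; (2|41)=+1, (24|41)=-1; (−1)^{3·1·20}·(+1)^1·(-1)^3 = -1.
v=11: a=11^6·(≡4), b=11^2·(≡6) mod 11; (4|11)=+1, (6|11)=-1; (−1)^{6·2·5}·(+1)^2·(-1)^6 = +1.
v=17: a=17^0·(≡9), b=17^2·(≡3) mod 17; (9|17)=+1, (3|17)=-1; (−1)^{0·2·8}·(+1)^2·(-1)^0 = +1.
v=7: a=7^1·(≡5), b=7^-2·(≡6) mod 7; (5|7)=-1, (6|7)=-1; (−1)^{1·-2·3}·(-1)^-2·(-1)^1 = -1.
v=3: a=3^13·(≡1), b=3^3·(≡1) mod 3; (1|3)=+1, (1|3)=+1; (−1)^{13·3·1}·(+1)^3·(+1)^13 = -1.
v=23: a=23^3·(≡8), b=23^-1·(≡7) mod 23; (8|23)=+1, (7|23)=-1; (−1)^{3·-1·11}·(+1)^-1·(-1)^3 = +1.
v=5: a=5^-2·(≡1), b=5^0·(≡3) mod 5; (1|5)=+1, (3|5)=-1; (−1)^{-2·0·2}·(+1)^0·(-1)^-2 = +1.
v=13: a=13^-6·(≡5), b=13^-2·(≡1) mod 13; (5|13)=-1, (1|13)=+1; (−1)^{-6·-2·6}·(-1)^-2·(+1)^-6 = +1.
Ram(-39606, -5658) = {3, 7, 41, ∞}; no ℚ_3-point on the conic.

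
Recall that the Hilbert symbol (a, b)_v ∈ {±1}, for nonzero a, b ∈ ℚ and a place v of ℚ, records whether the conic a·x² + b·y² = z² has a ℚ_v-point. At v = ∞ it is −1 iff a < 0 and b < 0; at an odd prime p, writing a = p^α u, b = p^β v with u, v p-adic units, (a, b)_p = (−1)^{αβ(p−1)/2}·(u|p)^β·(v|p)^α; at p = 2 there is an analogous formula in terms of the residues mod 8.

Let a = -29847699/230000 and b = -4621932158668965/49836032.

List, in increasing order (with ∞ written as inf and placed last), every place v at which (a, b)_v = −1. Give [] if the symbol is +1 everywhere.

[5, 7, 29, inf]

(a, b) ≡ (-79373, -1190595) mod (ℚ^×)²; places V = {2, 3, 5, 7, 17, 23, 29, 31, ∞}.
(a,b)_3: α=2, u≡1; β=9, v≡2 (mod 3); (1|3)=+1, (2|3)=-1; sign (−1)^0·+1^9·-1^2 = +1.
(a,b)_31: α=2, u≡20; β=2, v≡21 (mod 31); (20|31)=+1, (21|31)=-1; sign (−1)^0·+1^2·-1^2 = +1.
(a,b)_7: α=1, u≡2; β=3, v≡4 (mod 7); (2|7)=+1, (4|7)=+1; sign (−1)^1·+1^3·+1^1 = -1.
(a,b)_17: α=1, u≡14; β=3, v≡3 (mod 17); (14|17)=-1, (3|17)=-1; sign (−1)^0·-1^3·-1^1 = +1.
(a,b)_29: α=1, u≡8; β=1, v≡22 (mod 29); (8|29)=-1, (22|29)=+1; sign (−1)^0·-1^1·+1^1 = -1.
(a,b)_23: α=-1, u≡14; β=-3, v≡12 (mod 23); (14|23)=-1, (12|23)=+1; sign (−1)^1·-1^-3·+1^-1 = +1.
(a,b)_5: α=-4, u≡2; β=1, v≡1 (mod 5); (2|5)=-1, (1|5)=+1; sign (−1)^0·-1^1·+1^-4 = -1.
(a,b)_2: α=-4, β=-12; u≡3, v≡5 (mod 8); ε(u)ε(v)=1·0, αω(v)=-4·1, βω(u)=-12·1; sum ≡ 0  ⇒  +1.
(a,b)_∞: sgn(-79373)=−, sgn(-1190595)=−, so -1.
Ram(-79373, -1190595) = {5, 7, 29, ∞}; no ℚ_5-point on the conic.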